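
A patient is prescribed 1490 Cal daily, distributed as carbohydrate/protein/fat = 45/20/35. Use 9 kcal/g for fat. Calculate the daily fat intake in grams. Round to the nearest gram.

Fat energy = 35% × 1490 = 521.5 kcal.
At 9 kcal/g: 521.5 ÷ 9 = 57.9444 g.

58 g/day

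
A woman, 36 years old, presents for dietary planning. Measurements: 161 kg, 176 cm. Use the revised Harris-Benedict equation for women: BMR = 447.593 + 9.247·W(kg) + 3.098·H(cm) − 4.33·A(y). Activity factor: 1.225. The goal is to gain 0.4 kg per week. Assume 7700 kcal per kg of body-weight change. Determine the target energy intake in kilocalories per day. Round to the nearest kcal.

Harris-Benedict: BMR = 447.593 + 9.247(161) + 3.098(176) − 4.33(36) = 2325.728 kcal/day.
TEE = 2325.728 × 1.225 = 2849.0168 kcal/day.
Required daily surplus = 0.4 × 7700 ÷ 7 = 440 kcal/day.
Target intake = 2849.0168 + 440 = 3289.0168 kcal/day.

3289 kilocalories per day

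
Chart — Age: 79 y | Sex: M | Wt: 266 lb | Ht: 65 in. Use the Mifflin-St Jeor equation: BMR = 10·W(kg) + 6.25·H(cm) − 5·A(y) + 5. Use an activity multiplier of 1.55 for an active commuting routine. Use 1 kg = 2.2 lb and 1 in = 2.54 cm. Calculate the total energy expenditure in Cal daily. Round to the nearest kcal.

2869 Cal daily

Convert to metric: weight = 266 ÷ 2.2 = 120.9091 kg; height = 65 × 2.54 = 165.1 cm.
Mifflin-St Jeor (male): BMR = 10(120.9091) + 6.25(165.1) − 5(79) + 5 = 1209.0909 + 1031.875 − 395 + 5 = 1850.9659 kcal/day.
TEE = BMR × activity factor = 1850.9659 × 1.55 = 2868.9972 kcal/day.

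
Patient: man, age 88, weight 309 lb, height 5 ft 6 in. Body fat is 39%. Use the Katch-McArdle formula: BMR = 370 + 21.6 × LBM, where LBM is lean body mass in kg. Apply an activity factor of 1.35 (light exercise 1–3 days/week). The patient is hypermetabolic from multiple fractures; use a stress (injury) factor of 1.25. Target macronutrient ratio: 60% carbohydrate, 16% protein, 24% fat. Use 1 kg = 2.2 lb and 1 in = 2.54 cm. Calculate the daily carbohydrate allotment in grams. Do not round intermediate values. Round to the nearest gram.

Convert to metric: weight = 309 ÷ 2.2 = 140.4545 kg; height = (5×12 + 6) × 2.54 = 66 × 2.54 = 167.64 cm.
LBM = 140.4545 × (1 − 0.39) = 85.6773 kg. Katch-McArdle: BMR = 370 + 21.6 × 85.6773 = 2220.6291 kcal/day.
TEE = 2220.6291 × 1.35 = 2997.8493 kcal/day.
With stress factor 1.25: 2997.8493 × 1.25 = 3747.3116 kcal/day.
Carbohydrate energy = 60% × 3747.3116 = 2248.387 kcal.
Carbohydrate = 2248.387 ÷ 4 kcal/g = 562.0967 g.

562 g/day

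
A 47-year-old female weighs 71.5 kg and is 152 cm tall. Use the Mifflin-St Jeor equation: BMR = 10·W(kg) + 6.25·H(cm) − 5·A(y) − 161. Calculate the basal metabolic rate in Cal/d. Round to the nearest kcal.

1269 Cal/d

Mifflin-St Jeor (female): BMR = 10(71.5) + 6.25(152) − 5(47) − 161 = 715 + 950 − 235 − 161 = 1269 kcal/day.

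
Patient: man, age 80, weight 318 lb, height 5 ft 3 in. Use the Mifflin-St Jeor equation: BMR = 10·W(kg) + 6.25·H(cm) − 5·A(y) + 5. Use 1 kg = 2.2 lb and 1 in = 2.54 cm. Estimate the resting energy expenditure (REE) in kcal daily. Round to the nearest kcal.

2051 kcal daily

Convert to metric: weight = 318 ÷ 2.2 = 144.5455 kg; height = (5×12 + 3) × 2.54 = 63 × 2.54 = 160.02 cm.
Mifflin-St Jeor (male): BMR = 10(144.5455) + 6.25(160.02) − 5(80) + 5 = 1445.4545 + 1000.125 − 400 + 5 = 2050.5795 kcal/day.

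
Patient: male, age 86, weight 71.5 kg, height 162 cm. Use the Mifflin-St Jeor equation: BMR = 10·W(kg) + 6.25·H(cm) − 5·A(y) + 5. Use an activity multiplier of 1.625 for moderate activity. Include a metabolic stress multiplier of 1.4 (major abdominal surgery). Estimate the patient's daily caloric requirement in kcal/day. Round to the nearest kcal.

Mifflin-St Jeor (male): BMR = 10(71.5) + 6.25(162) − 5(86) + 5 = 715 + 1012.5 − 430 + 5 = 1302.5 kcal/day.
TEE = BMR × activity factor = 1302.5 × 1.625 = 2116.5625 kcal/day.
Apply stress factor: 2116.5625 × 1.4 = 2963.1875 kcal/day.

2963 kcal/day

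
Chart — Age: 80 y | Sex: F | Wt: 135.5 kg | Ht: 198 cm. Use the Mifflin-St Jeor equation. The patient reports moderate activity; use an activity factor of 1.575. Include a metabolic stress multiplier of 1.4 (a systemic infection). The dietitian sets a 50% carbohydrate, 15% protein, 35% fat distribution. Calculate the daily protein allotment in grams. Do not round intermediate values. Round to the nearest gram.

168 g/day

Mifflin-St Jeor (female): BMR = 10(135.5) + 6.25(198) − 5(80) − 161 = 1355 + 1237.5 − 400 − 161 = 2031.5 kcal/day.
TEE = 2031.5 × 1.575 = 3199.6125 kcal/day.
With stress factor 1.4: 3199.6125 × 1.4 = 4479.4575 kcal/day.
Protein energy = 15% × 4479.4575 = 671.9186 kcal.
Protein = 671.9186 ÷ 4 kcal/g = 167.9797 g.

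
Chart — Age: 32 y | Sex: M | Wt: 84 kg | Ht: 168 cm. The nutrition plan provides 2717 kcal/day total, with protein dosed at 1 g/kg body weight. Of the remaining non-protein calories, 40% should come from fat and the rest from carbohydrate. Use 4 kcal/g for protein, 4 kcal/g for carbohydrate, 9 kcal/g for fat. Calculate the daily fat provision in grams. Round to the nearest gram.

106 g/day

Protein = 1 × 84 = 84 g → 84 × 4 = 336 kcal.
Non-protein calories = 2717 − 336 = 2381 kcal.
Fat: 40% × 2381 = 952.4 kcal; carbohydrate: 1428.6 kcal.
Fat: 952.4 kcal ÷ 9 kcal/g = 105.8222 g.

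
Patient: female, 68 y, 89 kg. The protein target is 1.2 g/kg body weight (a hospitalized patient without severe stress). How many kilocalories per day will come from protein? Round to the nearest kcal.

Protein = 1.2 g/kg × 89 kg = 106.8 g/day.
Protein energy = 106.8 g × 4 kcal/g = 427.2 kcal/day.

427 kcal/day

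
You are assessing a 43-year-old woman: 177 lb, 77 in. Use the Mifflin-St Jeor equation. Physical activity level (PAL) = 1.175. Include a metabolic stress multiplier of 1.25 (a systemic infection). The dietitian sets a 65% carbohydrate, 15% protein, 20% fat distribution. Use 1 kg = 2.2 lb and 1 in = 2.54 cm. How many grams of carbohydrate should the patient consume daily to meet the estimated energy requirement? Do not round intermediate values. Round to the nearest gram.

394 g/day

Convert to metric: weight = 177 ÷ 2.2 = 80.4545 kg; height = 77 × 2.54 = 195.58 cm.
Mifflin-St Jeor (female): BMR = 10(80.4545) + 6.25(195.58) − 5(43) − 161 = 804.5455 + 1222.375 − 215 − 161 = 1650.9205 kcal/day.
TEE = 1650.9205 × 1.175 = 1939.8315 kcal/day.
With stress factor 1.25: 1939.8315 × 1.25 = 2424.7894 kcal/day.
Carbohydrate energy = 65% × 2424.7894 = 1576.1131 kcal.
Carbohydrate = 1576.1131 ÷ 4 kcal/g = 394.0283 g.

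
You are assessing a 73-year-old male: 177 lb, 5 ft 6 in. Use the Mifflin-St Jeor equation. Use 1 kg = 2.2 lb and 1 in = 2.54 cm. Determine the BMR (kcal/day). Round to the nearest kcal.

Convert to metric: weight = 177 ÷ 2.2 = 80.4545 kg; height = (5×12 + 6) × 2.54 = 66 × 2.54 = 167.64 cm.
Mifflin-St Jeor (male): BMR = 10(80.4545) + 6.25(167.64) − 5(73) + 5 = 804.5455 + 1047.75 − 365 + 5 = 1492.2955 kcal/day.

1492 kcal/day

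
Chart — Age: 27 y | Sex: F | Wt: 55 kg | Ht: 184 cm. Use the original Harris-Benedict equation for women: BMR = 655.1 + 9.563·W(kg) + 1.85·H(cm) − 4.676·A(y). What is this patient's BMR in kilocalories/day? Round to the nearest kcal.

1395 kilocalories/day

Harris-Benedict: BMR = 655.1 + 9.563(55) + 1.85(184) − 4.676(27) = 1395.213 kcal/day.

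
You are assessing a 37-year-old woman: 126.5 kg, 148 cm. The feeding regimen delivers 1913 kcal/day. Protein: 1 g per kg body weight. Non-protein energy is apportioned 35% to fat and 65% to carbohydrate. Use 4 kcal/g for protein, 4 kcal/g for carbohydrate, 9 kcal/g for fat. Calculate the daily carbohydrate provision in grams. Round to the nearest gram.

Protein = 1 × 126.5 = 126.5 g → 126.5 × 4 = 506 kcal.
Non-protein calories = 1913 − 506 = 1407 kcal.
Fat: 35% × 1407 = 492.45 kcal; carbohydrate: 914.55 kcal.
Carbohydrate: 914.55 kcal ÷ 4 kcal/g = 228.6375 g.

229 g/day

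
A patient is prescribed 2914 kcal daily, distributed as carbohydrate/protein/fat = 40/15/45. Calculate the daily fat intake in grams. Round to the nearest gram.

Fat energy = 45% × 2914 = 1311.3 kcal.
At 9 kcal/g: 1311.3 ÷ 9 = 145.7 g.

146 g/day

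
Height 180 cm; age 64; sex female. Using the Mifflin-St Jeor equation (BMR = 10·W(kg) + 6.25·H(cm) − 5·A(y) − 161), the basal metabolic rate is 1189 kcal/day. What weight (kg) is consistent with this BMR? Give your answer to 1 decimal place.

1189 = 10·W + 6.25(180) − 5(64) − 161
10·W = 1189 − 644 = 545, so W = 54.5 kg.

54.5 kg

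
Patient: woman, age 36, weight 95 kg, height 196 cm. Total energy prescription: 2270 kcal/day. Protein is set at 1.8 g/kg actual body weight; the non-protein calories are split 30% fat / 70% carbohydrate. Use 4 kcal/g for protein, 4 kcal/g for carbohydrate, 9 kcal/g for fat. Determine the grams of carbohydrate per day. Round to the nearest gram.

278 g/day

Protein = 1.8 × 95 = 171 g → 171 × 4 = 684 kcal.
Non-protein calories = 2270 − 684 = 1586 kcal.
Fat: 30% × 1586 = 475.8 kcal; carbohydrate: 1110.2 kcal.
Carbohydrate: 1110.2 kcal ÷ 4 kcal/g = 277.55 g.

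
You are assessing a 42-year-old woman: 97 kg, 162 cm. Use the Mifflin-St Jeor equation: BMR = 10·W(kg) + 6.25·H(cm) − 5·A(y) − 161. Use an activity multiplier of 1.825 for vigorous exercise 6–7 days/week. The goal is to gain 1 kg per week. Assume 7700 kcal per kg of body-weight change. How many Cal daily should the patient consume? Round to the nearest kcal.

Mifflin-St Jeor (female): BMR = 10(97) + 6.25(162) − 5(42) − 161 = 970 + 1012.5 − 210 − 161 = 1611.5 kcal/day.
TEE = 1611.5 × 1.825 = 2940.9875 kcal/day.
Required daily surplus = 1 × 7700 ÷ 7 = 1100 kcal/day.
Target intake = 2940.9875 + 1100 = 4040.9875 kcal/day.

4041 Cal daily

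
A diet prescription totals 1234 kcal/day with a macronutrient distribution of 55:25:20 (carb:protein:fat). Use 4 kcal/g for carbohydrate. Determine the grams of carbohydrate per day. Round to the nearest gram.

170 g/day

Carbohydrate energy = 55% × 1234 = 678.7 kcal.
At 4 kcal/g: 678.7 ÷ 4 = 169.675 g.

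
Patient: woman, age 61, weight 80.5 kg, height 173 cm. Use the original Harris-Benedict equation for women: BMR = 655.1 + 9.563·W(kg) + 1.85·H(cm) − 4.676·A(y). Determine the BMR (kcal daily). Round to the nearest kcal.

1460 kcal daily

Harris-Benedict: BMR = 655.1 + 9.563(80.5) + 1.85(173) − 4.676(61) = 1459.7355 kcal/day.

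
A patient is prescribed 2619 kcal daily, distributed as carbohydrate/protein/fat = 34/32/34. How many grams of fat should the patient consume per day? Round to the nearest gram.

Fat energy = 34% × 2619 = 890.46 kcal.
At 9 kcal/g: 890.46 ÷ 9 = 98.94 g.

99 g/day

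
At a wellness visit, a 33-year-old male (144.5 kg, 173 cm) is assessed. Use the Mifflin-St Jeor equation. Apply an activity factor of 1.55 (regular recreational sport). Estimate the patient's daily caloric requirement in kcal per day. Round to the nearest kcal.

3668 kcal per day

Mifflin-St Jeor (male): BMR = 10(144.5) + 6.25(173) − 5(33) + 5 = 1445 + 1081.25 − 165 + 5 = 2366.25 kcal/day.
TEE = BMR × activity factor = 2366.25 × 1.55 = 3667.6875 kcal/day.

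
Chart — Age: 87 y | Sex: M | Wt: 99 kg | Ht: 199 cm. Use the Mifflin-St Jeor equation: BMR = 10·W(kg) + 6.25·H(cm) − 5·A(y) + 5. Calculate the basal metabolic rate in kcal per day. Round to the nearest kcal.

1804 kcal per day

Mifflin-St Jeor (male): BMR = 10(99) + 6.25(199) − 5(87) + 5 = 990 + 1243.75 − 435 + 5 = 1803.75 kcal/day.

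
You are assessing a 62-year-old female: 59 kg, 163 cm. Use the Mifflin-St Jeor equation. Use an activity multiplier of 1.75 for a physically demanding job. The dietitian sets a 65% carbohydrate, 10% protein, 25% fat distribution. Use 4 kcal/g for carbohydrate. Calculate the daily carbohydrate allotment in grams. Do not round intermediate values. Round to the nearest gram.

324 g/day

Mifflin-St Jeor (female): BMR = 10(59) + 6.25(163) − 5(62) − 161 = 590 + 1018.75 − 310 − 161 = 1137.75 kcal/day.
TEE = 1137.75 × 1.75 = 1991.0625 kcal/day.
Carbohydrate energy = 65% × 1991.0625 = 1294.1906 kcal.
Carbohydrate = 1294.1906 ÷ 4 kcal/g = 323.5477 g.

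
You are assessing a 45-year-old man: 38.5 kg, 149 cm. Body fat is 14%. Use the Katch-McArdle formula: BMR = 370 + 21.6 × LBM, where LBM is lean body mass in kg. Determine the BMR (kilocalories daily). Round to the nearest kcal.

1085 kilocalories daily

LBM = 38.5 × (1 − 0.14) = 33.11 kg. Katch-McArdle: BMR = 370 + 21.6 × 33.11 = 1085.176 kcal/day.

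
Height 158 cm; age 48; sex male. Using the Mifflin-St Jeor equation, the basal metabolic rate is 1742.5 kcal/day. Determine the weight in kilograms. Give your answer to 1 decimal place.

99.0 kg

1742.5 = 10·W + 6.25(158) − 5(48) + 5
10·W = 1742.5 − 752.5 = 990, so W = 99 kg.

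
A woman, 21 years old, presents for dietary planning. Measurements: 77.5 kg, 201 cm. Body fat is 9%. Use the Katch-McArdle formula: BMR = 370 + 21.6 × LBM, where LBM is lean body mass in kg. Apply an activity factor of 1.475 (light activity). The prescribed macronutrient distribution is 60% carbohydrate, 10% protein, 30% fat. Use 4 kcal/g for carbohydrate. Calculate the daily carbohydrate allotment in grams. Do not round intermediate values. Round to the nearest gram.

LBM = 77.5 × (1 − 0.09) = 70.525 kg. Katch-McArdle: BMR = 370 + 21.6 × 70.525 = 1893.34 kcal/day.
TEE = 1893.34 × 1.475 = 2792.6765 kcal/day.
Carbohydrate energy = 60% × 2792.6765 = 1675.6059 kcal.
Carbohydrate = 1675.6059 ÷ 4 kcal/g = 418.9015 g.

419 g/day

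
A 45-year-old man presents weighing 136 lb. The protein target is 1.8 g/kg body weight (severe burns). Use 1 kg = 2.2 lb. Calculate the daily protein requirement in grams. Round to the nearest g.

111 g/day

Weight in kg = 136 ÷ 2.2 = 61.8182 kg.
Protein = 1.8 g/kg × 61.8182 kg = 111.2727 g/day.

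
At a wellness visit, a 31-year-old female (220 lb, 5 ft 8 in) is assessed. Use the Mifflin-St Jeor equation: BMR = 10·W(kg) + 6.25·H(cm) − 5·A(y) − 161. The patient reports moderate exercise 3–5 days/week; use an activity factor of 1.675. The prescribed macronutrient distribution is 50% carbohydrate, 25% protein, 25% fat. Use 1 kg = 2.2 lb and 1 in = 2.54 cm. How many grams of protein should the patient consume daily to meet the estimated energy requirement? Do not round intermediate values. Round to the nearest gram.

Convert to metric: weight = 220 ÷ 2.2 = 100 kg; height = (5×12 + 8) × 2.54 = 68 × 2.54 = 172.72 cm.
Mifflin-St Jeor (female): BMR = 10(100) + 6.25(172.72) − 5(31) − 161 = 1000 + 1079.5 − 155 − 161 = 1763.5 kcal/day.
TEE = 1763.5 × 1.675 = 2953.8625 kcal/day.
Protein energy = 25% × 2953.8625 = 738.4656 kcal.
Protein = 738.4656 ÷ 4 kcal/g = 184.6164 g.

185 g/day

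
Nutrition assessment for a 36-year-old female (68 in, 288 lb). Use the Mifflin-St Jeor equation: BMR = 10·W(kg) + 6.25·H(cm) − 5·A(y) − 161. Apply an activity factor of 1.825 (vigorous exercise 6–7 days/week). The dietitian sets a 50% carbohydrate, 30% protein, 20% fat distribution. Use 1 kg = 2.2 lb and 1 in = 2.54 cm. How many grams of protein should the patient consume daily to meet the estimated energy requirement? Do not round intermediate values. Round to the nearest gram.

280 g/day

Convert to metric: weight = 288 ÷ 2.2 = 130.9091 kg; height = 68 × 2.54 = 172.72 cm.
Mifflin-St Jeor (female): BMR = 10(130.9091) + 6.25(172.72) − 5(36) − 161 = 1309.0909 + 1079.5 − 180 − 161 = 2047.5909 kcal/day.
TEE = 2047.5909 × 1.825 = 3736.8534 kcal/day.
Protein energy = 30% × 3736.8534 = 1121.056 kcal.
Protein = 1121.056 ÷ 4 kcal/g = 280.264 g.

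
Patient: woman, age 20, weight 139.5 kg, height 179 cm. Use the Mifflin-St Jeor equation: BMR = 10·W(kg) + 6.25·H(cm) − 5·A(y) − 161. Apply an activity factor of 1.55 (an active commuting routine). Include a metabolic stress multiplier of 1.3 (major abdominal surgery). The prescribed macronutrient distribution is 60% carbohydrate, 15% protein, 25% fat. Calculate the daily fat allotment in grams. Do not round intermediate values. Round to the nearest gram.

126 g/day

Mifflin-St Jeor (female): BMR = 10(139.5) + 6.25(179) − 5(20) − 161 = 1395 + 1118.75 − 100 − 161 = 2252.75 kcal/day.
TEE = 2252.75 × 1.55 = 3491.7625 kcal/day.
With stress factor 1.3: 3491.7625 × 1.3 = 4539.2913 kcal/day.
Fat energy = 25% × 4539.2913 = 1134.8228 kcal.
Fat = 1134.8228 ÷ 9 kcal/g = 126.0914 g.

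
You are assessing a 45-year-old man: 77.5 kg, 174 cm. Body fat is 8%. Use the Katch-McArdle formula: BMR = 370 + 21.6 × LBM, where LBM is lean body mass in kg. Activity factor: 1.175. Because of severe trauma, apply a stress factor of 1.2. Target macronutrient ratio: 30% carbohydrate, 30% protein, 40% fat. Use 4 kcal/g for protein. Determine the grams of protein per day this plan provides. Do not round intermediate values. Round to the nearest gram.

202 g/day

LBM = 77.5 × (1 − 0.08) = 71.3 kg. Katch-McArdle: BMR = 370 + 21.6 × 71.3 = 1910.08 kcal/day.
TEE = 1910.08 × 1.175 = 2244.344 kcal/day.
With stress factor 1.2: 2244.344 × 1.2 = 2693.2128 kcal/day.
Protein energy = 30% × 2693.2128 = 807.9638 kcal.
Protein = 807.9638 ÷ 4 kcal/g = 201.991 g.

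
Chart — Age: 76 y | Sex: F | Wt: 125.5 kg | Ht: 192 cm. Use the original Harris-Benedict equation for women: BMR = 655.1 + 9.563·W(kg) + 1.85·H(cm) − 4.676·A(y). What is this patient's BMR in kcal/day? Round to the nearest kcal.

Harris-Benedict: BMR = 655.1 + 9.563(125.5) + 1.85(192) − 4.676(76) = 1855.0805 kcal/day.

1855 kcal/day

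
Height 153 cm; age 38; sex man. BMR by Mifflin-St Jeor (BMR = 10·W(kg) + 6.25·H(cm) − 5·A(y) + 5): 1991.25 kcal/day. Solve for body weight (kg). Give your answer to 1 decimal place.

1991.25 = 10·W + 6.25(153) − 5(38) + 5
10·W = 1991.25 − 771.25 = 1220, so W = 122 kg.

122.0 kg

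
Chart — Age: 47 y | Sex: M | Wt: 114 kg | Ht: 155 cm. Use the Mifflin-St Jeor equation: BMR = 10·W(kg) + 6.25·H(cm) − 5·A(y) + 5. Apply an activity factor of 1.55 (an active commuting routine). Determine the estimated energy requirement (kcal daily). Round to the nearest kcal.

Mifflin-St Jeor (male): BMR = 10(114) + 6.25(155) − 5(47) + 5 = 1140 + 968.75 − 235 + 5 = 1878.75 kcal/day.
TEE = BMR × activity factor = 1878.75 × 1.55 = 2912.0625 kcal/day.

2912 kcal daily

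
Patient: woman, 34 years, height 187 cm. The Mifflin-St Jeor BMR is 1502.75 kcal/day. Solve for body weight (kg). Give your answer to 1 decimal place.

1502.75 = 10·W + 6.25(187) − 5(34) − 161
10·W = 1502.75 − 837.75 = 665, so W = 66.5 kg.

66.5 kg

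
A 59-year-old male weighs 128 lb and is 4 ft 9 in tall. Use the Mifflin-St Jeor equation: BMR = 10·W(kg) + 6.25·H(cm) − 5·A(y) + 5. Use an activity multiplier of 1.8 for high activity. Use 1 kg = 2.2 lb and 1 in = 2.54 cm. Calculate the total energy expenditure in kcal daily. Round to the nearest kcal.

Convert to metric: weight = 128 ÷ 2.2 = 58.1818 kg; height = (4×12 + 9) × 2.54 = 57 × 2.54 = 144.78 cm.
Mifflin-St Jeor (male): BMR = 10(58.1818) + 6.25(144.78) − 5(59) + 5 = 581.8182 + 904.875 − 295 + 5 = 1196.6932 kcal/day.
TEE = BMR × activity factor = 1196.6932 × 1.8 = 2154.0477 kcal/day.

2154 kcal daily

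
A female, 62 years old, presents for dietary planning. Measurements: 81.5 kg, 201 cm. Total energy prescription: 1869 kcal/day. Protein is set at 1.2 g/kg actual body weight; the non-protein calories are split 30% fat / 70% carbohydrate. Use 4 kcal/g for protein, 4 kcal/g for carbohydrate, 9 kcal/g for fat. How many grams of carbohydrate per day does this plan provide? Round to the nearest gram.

Protein = 1.2 × 81.5 = 97.8 g → 97.8 × 4 = 391.2 kcal.
Non-protein calories = 1869 − 391.2 = 1477.8 kcal.
Fat: 30% × 1477.8 = 443.34 kcal; carbohydrate: 1034.46 kcal.
Carbohydrate: 1034.46 kcal ÷ 4 kcal/g = 258.615 g.

259 g/day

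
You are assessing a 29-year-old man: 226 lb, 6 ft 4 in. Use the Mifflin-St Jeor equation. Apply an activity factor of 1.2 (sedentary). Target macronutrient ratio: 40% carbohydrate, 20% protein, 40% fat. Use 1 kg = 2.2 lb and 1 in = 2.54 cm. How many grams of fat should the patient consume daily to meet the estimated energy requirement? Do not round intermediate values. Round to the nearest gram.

Convert to metric: weight = 226 ÷ 2.2 = 102.7273 kg; height = (6×12 + 4) × 2.54 = 76 × 2.54 = 193.04 cm.
Mifflin-St Jeor (male): BMR = 10(102.7273) + 6.25(193.04) − 5(29) + 5 = 1027.2727 + 1206.5 − 145 + 5 = 2093.7727 kcal/day.
TEE = 2093.7727 × 1.2 = 2512.5273 kcal/day.
Fat energy = 40% × 2512.5273 = 1005.0109 kcal.
Fat = 1005.0109 ÷ 9 kcal/g = 111.6679 g.

112 g/day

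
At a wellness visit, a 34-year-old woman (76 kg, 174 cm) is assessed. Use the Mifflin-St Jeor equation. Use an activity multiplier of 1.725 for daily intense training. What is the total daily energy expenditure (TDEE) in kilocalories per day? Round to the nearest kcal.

Mifflin-St Jeor (female): BMR = 10(76) + 6.25(174) − 5(34) − 161 = 760 + 1087.5 − 170 − 161 = 1516.5 kcal/day.
TEE = BMR × activity factor = 1516.5 × 1.725 = 2615.9625 kcal/day.

2616 kilocalories per day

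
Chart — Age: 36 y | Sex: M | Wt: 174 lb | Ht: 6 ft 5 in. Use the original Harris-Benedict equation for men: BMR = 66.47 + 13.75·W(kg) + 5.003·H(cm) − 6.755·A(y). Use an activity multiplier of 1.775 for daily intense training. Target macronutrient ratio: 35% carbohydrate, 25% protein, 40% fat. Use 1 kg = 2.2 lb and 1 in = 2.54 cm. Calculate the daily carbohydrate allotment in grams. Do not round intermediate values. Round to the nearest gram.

293 g/day

Convert to metric: weight = 174 ÷ 2.2 = 79.0909 kg; height = (6×12 + 5) × 2.54 = 77 × 2.54 = 195.58 cm.
Harris-Benedict: BMR = 66.47 + 13.75(79.0909) + 5.003(195.58) − 6.755(36) = 1889.2767 kcal/day.
TEE = 1889.2767 × 1.775 = 3353.4662 kcal/day.
Carbohydrate energy = 35% × 3353.4662 = 1173.7132 kcal.
Carbohydrate = 1173.7132 ÷ 4 kcal/g = 293.4283 g.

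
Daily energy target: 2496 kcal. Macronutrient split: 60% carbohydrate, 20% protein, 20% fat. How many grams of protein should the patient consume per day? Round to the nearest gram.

125 g/day

Protein energy = 20% × 2496 = 499.2 kcal.
At 4 kcal/g: 499.2 ÷ 4 = 124.8 g.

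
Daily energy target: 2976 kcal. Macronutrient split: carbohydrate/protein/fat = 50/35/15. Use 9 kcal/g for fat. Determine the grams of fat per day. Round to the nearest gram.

50 g/day

Fat energy = 15% × 2976 = 446.4 kcal.
At 9 kcal/g: 446.4 ÷ 9 = 49.6 g.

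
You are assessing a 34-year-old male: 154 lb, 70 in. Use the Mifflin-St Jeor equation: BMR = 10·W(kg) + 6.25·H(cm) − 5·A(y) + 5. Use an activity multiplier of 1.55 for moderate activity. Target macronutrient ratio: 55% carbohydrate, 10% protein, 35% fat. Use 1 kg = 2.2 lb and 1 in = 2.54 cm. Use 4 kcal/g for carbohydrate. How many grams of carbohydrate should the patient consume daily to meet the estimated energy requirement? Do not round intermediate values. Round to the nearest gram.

Convert to metric: weight = 154 ÷ 2.2 = 70 kg; height = 70 × 2.54 = 177.8 cm.
Mifflin-St Jeor (male): BMR = 10(70) + 6.25(177.8) − 5(34) + 5 = 700 + 1111.25 − 170 + 5 = 1646.25 kcal/day.
TEE = 1646.25 × 1.55 = 2551.6875 kcal/day.
Carbohydrate energy = 55% × 2551.6875 = 1403.4281 kcal.
Carbohydrate = 1403.4281 ÷ 4 kcal/g = 350.857 g.

351 g/day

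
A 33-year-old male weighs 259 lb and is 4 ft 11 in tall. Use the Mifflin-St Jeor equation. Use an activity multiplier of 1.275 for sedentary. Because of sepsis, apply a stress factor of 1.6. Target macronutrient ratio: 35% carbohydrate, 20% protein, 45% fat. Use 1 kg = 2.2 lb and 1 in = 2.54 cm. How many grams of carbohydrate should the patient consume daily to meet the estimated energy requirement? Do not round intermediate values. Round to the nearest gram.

Convert to metric: weight = 259 ÷ 2.2 = 117.7273 kg; height = (4×12 + 11) × 2.54 = 59 × 2.54 = 149.86 cm.
Mifflin-St Jeor (male): BMR = 10(117.7273) + 6.25(149.86) − 5(33) + 5 = 1177.2727 + 936.625 − 165 + 5 = 1953.8977 kcal/day.
TEE = 1953.8977 × 1.275 = 2491.2196 kcal/day.
With stress factor 1.6: 2491.2196 × 1.6 = 3985.9514 kcal/day.
Carbohydrate energy = 35% × 3985.9514 = 1395.083 kcal.
Carbohydrate = 1395.083 ÷ 4 kcal/g = 348.7707 g.

349 g/day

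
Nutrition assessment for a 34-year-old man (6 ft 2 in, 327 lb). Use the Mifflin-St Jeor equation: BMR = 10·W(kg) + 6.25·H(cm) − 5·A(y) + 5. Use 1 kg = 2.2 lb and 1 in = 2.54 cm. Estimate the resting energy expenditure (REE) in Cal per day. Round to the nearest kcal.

2496 Cal per day

Convert to metric: weight = 327 ÷ 2.2 = 148.6364 kg; height = (6×12 + 2) × 2.54 = 74 × 2.54 = 187.96 cm.
Mifflin-St Jeor (male): BMR = 10(148.6364) + 6.25(187.96) − 5(34) + 5 = 1486.3636 + 1174.75 − 170 + 5 = 2496.1136 kcal/day.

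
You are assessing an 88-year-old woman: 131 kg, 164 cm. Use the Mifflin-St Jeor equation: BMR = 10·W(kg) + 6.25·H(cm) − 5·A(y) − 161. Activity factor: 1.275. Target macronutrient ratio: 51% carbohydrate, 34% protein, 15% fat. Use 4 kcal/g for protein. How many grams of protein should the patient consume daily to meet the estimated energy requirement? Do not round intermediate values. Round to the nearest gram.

188 g/day

Mifflin-St Jeor (female): BMR = 10(131) + 6.25(164) − 5(88) − 161 = 1310 + 1025 − 440 − 161 = 1734 kcal/day.
TEE = 1734 × 1.275 = 2210.85 kcal/day.
Protein energy = 34% × 2210.85 = 751.689 kcal.
Protein = 751.689 ÷ 4 kcal/g = 187.9223 g.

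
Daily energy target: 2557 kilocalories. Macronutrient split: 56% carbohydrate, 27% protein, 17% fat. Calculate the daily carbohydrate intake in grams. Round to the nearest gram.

358 g/day

Carbohydrate energy = 56% × 2557 = 1431.92 kcal.
At 4 kcal/g: 1431.92 ÷ 4 = 357.98 g.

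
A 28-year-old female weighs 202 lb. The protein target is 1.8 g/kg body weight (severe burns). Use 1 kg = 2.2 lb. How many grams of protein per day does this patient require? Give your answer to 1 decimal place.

Weight in kg = 202 ÷ 2.2 = 91.8182 kg.
Protein = 1.8 g/kg × 91.8182 kg = 165.2727 g/day.

165.3 g/day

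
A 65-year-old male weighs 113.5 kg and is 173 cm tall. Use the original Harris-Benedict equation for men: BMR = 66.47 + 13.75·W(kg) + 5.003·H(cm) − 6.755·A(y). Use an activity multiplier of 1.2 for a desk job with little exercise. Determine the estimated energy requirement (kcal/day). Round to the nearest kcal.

2464 kcal/day

Harris-Benedict: BMR = 66.47 + 13.75(113.5) + 5.003(173) − 6.755(65) = 2053.539 kcal/day.
TEE = BMR × activity factor = 2053.539 × 1.2 = 2464.2468 kcal/day.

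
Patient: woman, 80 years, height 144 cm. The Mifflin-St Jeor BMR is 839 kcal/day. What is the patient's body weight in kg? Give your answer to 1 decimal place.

50.0 kg

839 = 10·W + 6.25(144) − 5(80) − 161
10·W = 839 − 339 = 500, so W = 50 kg.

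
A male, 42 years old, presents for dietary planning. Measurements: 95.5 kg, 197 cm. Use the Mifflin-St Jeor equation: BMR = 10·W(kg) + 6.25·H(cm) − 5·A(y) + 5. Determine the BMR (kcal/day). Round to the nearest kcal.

Mifflin-St Jeor (male): BMR = 10(95.5) + 6.25(197) − 5(42) + 5 = 955 + 1231.25 − 210 + 5 = 1981.25 kcal/day.

1981 kcal/day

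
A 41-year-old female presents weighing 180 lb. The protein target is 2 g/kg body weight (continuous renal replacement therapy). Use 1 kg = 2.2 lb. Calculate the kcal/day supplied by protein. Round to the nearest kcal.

655 kcal/day

Weight in kg = 180 ÷ 2.2 = 81.8182 kg.
Protein = 2 g/kg × 81.8182 kg = 163.6364 g/day.
Protein energy = 163.6364 g × 4 kcal/g = 654.5455 kcal/day.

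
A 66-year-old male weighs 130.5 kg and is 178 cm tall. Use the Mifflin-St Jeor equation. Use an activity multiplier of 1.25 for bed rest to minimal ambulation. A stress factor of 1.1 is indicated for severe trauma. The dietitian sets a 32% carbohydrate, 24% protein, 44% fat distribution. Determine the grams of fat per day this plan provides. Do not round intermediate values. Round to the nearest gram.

Mifflin-St Jeor (male): BMR = 10(130.5) + 6.25(178) − 5(66) + 5 = 1305 + 1112.5 − 330 + 5 = 2092.5 kcal/day.
TEE = 2092.5 × 1.25 = 2615.625 kcal/day.
With stress factor 1.1: 2615.625 × 1.1 = 2877.1875 kcal/day.
Fat energy = 44% × 2877.1875 = 1265.9625 kcal.
Fat = 1265.9625 ÷ 9 kcal/g = 140.6625 g.

141 g/day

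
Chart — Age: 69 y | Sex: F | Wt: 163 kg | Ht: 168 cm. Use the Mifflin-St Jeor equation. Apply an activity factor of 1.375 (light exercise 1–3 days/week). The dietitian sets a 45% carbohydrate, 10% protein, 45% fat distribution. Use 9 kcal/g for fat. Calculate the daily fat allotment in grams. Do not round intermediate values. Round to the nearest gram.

Mifflin-St Jeor (female): BMR = 10(163) + 6.25(168) − 5(69) − 161 = 1630 + 1050 − 345 − 161 = 2174 kcal/day.
TEE = 2174 × 1.375 = 2989.25 kcal/day.
Fat energy = 45% × 2989.25 = 1345.1625 kcal.
Fat = 1345.1625 ÷ 9 kcal/g = 149.4625 g.

149 g/day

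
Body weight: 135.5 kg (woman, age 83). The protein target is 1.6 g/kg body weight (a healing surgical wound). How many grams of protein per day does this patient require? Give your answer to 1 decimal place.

216.8 g/day

Protein = 1.6 g/kg × 135.5 kg = 216.8 g/day.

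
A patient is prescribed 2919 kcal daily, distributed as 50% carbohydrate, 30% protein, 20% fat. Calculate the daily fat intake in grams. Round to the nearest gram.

Fat energy = 20% × 2919 = 583.8 kcal.
At 9 kcal/g: 583.8 ÷ 9 = 64.8667 g.

65 g/day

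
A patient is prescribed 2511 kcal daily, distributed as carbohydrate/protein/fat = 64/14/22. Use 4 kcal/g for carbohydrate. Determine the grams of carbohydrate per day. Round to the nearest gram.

Carbohydrate energy = 64% × 2511 = 1607.04 kcal.
At 4 kcal/g: 1607.04 ÷ 4 = 401.76 g.

402 g/day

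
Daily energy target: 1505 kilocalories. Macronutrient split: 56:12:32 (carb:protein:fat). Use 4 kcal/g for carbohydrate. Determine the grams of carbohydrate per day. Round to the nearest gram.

Carbohydrate energy = 56% × 1505 = 842.8 kcal.
At 4 kcal/g: 842.8 ÷ 4 = 210.7 g.

211 g/day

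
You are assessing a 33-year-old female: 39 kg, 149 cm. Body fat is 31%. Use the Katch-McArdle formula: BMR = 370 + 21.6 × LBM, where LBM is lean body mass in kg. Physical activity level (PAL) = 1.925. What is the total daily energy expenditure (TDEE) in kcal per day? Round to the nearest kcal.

LBM = 39 × (1 − 0.31) = 26.91 kg. Katch-McArdle: BMR = 370 + 21.6 × 26.91 = 951.256 kcal/day.
TEE = BMR × activity factor = 951.256 × 1.925 = 1831.1678 kcal/day.

1831 kcal per day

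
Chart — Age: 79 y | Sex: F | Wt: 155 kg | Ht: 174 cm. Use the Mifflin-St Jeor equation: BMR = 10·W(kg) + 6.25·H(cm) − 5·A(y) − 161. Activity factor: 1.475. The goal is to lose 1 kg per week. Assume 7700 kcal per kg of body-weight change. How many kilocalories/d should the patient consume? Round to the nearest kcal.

1970 kilocalories/d

Mifflin-St Jeor (female): BMR = 10(155) + 6.25(174) − 5(79) − 161 = 1550 + 1087.5 − 395 − 161 = 2081.5 kcal/day.
TEE = 2081.5 × 1.475 = 3070.2125 kcal/day.
Required daily deficit = 1 × 7700 ÷ 7 = 1100 kcal/day.
Target intake = 3070.2125 − 1100 = 1970.2125 kcal/day.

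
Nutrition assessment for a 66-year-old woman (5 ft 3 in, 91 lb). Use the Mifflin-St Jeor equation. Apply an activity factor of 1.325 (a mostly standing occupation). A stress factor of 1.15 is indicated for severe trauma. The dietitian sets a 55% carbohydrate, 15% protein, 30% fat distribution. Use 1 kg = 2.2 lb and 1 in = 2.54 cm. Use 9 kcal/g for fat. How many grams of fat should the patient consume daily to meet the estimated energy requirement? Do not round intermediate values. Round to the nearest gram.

Convert to metric: weight = 91 ÷ 2.2 = 41.3636 kg; height = (5×12 + 3) × 2.54 = 63 × 2.54 = 160.02 cm.
Mifflin-St Jeor (female): BMR = 10(41.3636) + 6.25(160.02) − 5(66) − 161 = 413.6364 + 1000.125 − 330 − 161 = 922.7614 kcal/day.
TEE = 922.7614 × 1.325 = 1222.6588 kcal/day.
With stress factor 1.15: 1222.6588 × 1.15 = 1406.0576 kcal/day.
Fat energy = 30% × 1406.0576 = 421.8173 kcal.
Fat = 421.8173 ÷ 9 kcal/g = 46.8686 g.

47 g/day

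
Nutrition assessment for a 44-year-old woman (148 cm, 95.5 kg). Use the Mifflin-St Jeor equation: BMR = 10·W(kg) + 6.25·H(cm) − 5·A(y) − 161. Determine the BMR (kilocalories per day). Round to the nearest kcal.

Mifflin-St Jeor (female): BMR = 10(95.5) + 6.25(148) − 5(44) − 161 = 955 + 925 − 220 − 161 = 1499 kcal/day.

1499 kilocalories per day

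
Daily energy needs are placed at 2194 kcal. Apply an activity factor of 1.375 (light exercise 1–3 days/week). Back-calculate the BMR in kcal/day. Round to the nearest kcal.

1596 kcal/day

BMR = TEE ÷ activity factor = 2194 ÷ 1.375 = 1595.6364 kcal/day.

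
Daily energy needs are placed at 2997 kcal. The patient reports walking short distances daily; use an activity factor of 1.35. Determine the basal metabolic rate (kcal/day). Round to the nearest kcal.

2220 kcal/day

BMR = TEE ÷ activity factor = 2997 ÷ 1.35 = 2220 kcal/day.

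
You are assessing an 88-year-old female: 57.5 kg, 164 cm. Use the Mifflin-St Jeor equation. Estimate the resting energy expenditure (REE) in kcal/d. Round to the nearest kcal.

999 kcal/d

Mifflin-St Jeor (female): BMR = 10(57.5) + 6.25(164) − 5(88) − 161 = 575 + 1025 − 440 − 161 = 999 kcal/day.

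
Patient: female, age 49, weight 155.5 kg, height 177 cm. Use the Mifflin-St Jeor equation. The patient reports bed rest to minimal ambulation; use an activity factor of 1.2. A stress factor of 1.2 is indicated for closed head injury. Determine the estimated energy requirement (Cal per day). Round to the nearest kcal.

Mifflin-St Jeor (female): BMR = 10(155.5) + 6.25(177) − 5(49) − 161 = 1555 + 1106.25 − 245 − 161 = 2255.25 kcal/day.
TEE = BMR × activity factor = 2255.25 × 1.2 = 2706.3 kcal/day.
Apply stress factor: 2706.3 × 1.2 = 3247.56 kcal/day.

3248 Cal per day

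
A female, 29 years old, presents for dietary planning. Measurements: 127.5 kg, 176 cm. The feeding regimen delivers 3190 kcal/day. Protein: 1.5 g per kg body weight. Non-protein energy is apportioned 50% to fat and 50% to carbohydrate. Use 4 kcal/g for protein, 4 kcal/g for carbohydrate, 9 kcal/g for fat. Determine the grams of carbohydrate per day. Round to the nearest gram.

303 g/day

Protein = 1.5 × 127.5 = 191.25 g → 191.25 × 4 = 765 kcal.
Non-protein calories = 3190 − 765 = 2425 kcal.
Fat: 50% × 2425 = 1212.5 kcal; carbohydrate: 1212.5 kcal.
Carbohydrate: 1212.5 kcal ÷ 4 kcal/g = 303.125 g.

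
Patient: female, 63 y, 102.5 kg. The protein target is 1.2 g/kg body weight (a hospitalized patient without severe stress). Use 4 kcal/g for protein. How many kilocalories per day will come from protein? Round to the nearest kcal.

492 kcal/day

Protein = 1.2 g/kg × 102.5 kg = 123 g/day.
Protein energy = 123 g × 4 kcal/g = 492 kcal/day.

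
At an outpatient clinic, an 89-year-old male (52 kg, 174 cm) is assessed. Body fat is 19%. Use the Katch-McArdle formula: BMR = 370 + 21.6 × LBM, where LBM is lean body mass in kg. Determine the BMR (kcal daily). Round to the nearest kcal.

1280 kcal daily

LBM = 52 × (1 − 0.19) = 42.12 kg. Katch-McArdle: BMR = 370 + 21.6 × 42.12 = 1279.792 kcal/day.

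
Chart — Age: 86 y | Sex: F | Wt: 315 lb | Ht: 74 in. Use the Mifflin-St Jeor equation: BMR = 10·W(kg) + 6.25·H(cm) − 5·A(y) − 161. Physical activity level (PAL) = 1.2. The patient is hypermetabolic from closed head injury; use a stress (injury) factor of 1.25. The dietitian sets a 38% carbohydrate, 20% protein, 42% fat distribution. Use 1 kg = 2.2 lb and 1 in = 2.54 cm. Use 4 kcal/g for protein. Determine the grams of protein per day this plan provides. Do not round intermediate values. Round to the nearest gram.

151 g/day

Convert to metric: weight = 315 ÷ 2.2 = 143.1818 kg; height = 74 × 2.54 = 187.96 cm.
Mifflin-St Jeor (female): BMR = 10(143.1818) + 6.25(187.96) − 5(86) − 161 = 1431.8182 + 1174.75 − 430 − 161 = 2015.5682 kcal/day.
TEE = 2015.5682 × 1.2 = 2418.6818 kcal/day.
With stress factor 1.25: 2418.6818 × 1.25 = 3023.3523 kcal/day.
Protein energy = 20% × 3023.3523 = 604.6705 kcal.
Protein = 604.6705 ÷ 4 kcal/g = 151.1676 g.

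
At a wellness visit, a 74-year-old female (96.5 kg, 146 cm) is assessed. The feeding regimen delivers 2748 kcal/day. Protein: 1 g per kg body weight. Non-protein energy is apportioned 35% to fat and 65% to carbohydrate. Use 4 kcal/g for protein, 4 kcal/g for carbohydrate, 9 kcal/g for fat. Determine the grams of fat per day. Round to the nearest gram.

92 g/day

Protein = 1 × 96.5 = 96.5 g → 96.5 × 4 = 386 kcal.
Non-protein calories = 2748 − 386 = 2362 kcal.
Fat: 35% × 2362 = 826.7 kcal; carbohydrate: 1535.3 kcal.
Fat: 826.7 kcal ÷ 9 kcal/g = 91.8556 g.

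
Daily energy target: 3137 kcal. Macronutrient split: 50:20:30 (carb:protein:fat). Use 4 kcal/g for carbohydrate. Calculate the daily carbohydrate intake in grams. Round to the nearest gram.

392 g/day

Carbohydrate energy = 50% × 3137 = 1568.5 kcal.
At 4 kcal/g: 1568.5 ÷ 4 = 392.125 g.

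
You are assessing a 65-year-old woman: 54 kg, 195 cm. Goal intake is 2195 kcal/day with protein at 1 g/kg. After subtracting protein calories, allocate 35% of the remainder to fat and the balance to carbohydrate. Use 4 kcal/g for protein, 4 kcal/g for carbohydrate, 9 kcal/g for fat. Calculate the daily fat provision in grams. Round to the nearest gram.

Protein = 1 × 54 = 54 g → 54 × 4 = 216 kcal.
Non-protein calories = 2195 − 216 = 1979 kcal.
Fat: 35% × 1979 = 692.65 kcal; carbohydrate: 1286.35 kcal.
Fat: 692.65 kcal ÷ 9 kcal/g = 76.9611 g.

77 g/day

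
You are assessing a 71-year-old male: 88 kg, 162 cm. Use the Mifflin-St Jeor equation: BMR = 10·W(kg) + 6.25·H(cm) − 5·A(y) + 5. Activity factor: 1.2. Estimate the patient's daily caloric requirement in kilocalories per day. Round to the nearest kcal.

1851 kilocalories per day

Mifflin-St Jeor (male): BMR = 10(88) + 6.25(162) − 5(71) + 5 = 880 + 1012.5 − 355 + 5 = 1542.5 kcal/day.
TEE = BMR × activity factor = 1542.5 × 1.2 = 1851 kcal/day.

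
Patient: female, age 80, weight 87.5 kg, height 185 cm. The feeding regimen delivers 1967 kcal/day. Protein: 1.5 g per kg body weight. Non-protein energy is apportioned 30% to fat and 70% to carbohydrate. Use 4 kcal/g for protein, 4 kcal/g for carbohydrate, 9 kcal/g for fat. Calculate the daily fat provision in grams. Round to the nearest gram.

48 g/day

Protein = 1.5 × 87.5 = 131.25 g → 131.25 × 4 = 525 kcal.
Non-protein calories = 1967 − 525 = 1442 kcal.
Fat: 30% × 1442 = 432.6 kcal; carbohydrate: 1009.4 kcal.
Fat: 432.6 kcal ÷ 9 kcal/g = 48.0667 g.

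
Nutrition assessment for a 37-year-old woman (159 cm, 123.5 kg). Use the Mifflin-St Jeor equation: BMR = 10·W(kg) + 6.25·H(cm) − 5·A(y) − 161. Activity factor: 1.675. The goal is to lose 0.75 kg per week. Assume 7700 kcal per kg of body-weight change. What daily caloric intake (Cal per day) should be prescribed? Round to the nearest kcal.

Mifflin-St Jeor (female): BMR = 10(123.5) + 6.25(159) − 5(37) − 161 = 1235 + 993.75 − 185 − 161 = 1882.75 kcal/day.
TEE = 1882.75 × 1.675 = 3153.6063 kcal/day.
Required daily deficit = 0.75 × 7700 ÷ 7 = 825 kcal/day.
Target intake = 3153.6063 − 825 = 2328.6063 kcal/day.

2329 Cal per day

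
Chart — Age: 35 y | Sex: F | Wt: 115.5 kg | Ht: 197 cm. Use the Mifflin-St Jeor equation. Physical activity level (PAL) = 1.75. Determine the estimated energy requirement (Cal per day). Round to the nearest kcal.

Mifflin-St Jeor (female): BMR = 10(115.5) + 6.25(197) − 5(35) − 161 = 1155 + 1231.25 − 175 − 161 = 2050.25 kcal/day.
TEE = BMR × activity factor = 2050.25 × 1.75 = 3587.9375 kcal/day.

3588 Cal per day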